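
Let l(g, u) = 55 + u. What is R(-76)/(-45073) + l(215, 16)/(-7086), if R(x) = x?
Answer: -2661647/319387278 ≈ -0.0083336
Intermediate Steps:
R(-76)/(-45073) + l(215, 16)/(-7086) = -76/(-45073) + (55 + 16)/(-7086) = -76*(-1/45073) + 71*(-1/7086) = 76/45073 - 71/7086 = -2661647/319387278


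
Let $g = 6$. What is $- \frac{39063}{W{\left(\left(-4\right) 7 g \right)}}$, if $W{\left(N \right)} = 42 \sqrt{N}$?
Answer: $\frac{13021 i \sqrt{42}}{1176} \approx 71.757 i$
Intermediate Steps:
$- \frac{39063}{W{\left(\left(-4\right) 7 g \right)}} = - \frac{39063}{42 \sqrt{\left(-4\right) 7 \cdot 6}} = - \frac{39063}{42 \sqrt{\left(-28\right) 6}} = - \frac{39063}{42 \sqrt{-168}} = - \frac{39063}{42 \cdot 2 i \sqrt{42}} = - \frac{39063}{84 i \sqrt{42}} = - 39063 \left(- \frac{i \sqrt{42}}{3528}\right) = \frac{13021 i \sqrt{42}}{1176}$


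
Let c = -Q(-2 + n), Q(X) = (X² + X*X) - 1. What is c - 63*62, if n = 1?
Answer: -3907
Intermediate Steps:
Q(X) = -1 + 2*X² (Q(X) = (X² + X²) - 1 = 2*X² - 1 = -1 + 2*X²)
c = -1 (c = -(-1 + 2*(-2 + 1)²) = -(-1 + 2*(-1)²) = -(-1 + 2*1) = -(-1 + 2) = -1*1 = -1)
c - 63*62 = -1 - 63*62 = -1 - 3906 = -3907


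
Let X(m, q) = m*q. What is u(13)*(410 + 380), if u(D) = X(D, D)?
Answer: 133510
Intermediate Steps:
u(D) = D² (u(D) = D*D = D²)
u(13)*(410 + 380) = 13²*(410 + 380) = 169*790 = 133510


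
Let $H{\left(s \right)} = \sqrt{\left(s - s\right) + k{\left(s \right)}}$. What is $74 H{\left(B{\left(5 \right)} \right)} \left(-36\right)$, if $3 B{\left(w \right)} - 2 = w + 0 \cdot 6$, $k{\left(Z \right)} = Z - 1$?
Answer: $- 1776 \sqrt{3} \approx -3076.1$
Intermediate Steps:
$k{\left(Z \right)} = -1 + Z$ ($k{\left(Z \right)} = Z - 1 = -1 + Z$)
$B{\left(w \right)} = \frac{2}{3} + \frac{w}{3}$ ($B{\left(w \right)} = \frac{2}{3} + \frac{w + 0 \cdot 6}{3} = \frac{2}{3} + \frac{w + 0}{3} = \frac{2}{3} + \frac{w}{3}$)
$H{\left(s \right)} = \sqrt{-1 + s}$ ($H{\left(s \right)} = \sqrt{\left(s - s\right) + \left(-1 + s\right)} = \sqrt{0 + \left(-1 + s\right)} = \sqrt{-1 + s}$)
$74 H{\left(B{\left(5 \right)} \right)} \left(-36\right) = 74 \sqrt{-1 + \left(\frac{2}{3} + \frac{1}{3} \cdot 5\right)} \left(-36\right) = 74 \sqrt{-1 + \left(\frac{2}{3} + \frac{5}{3}\right)} \left(-36\right) = 74 \sqrt{-1 + \frac{7}{3}} \left(-36\right) = 74 \sqrt{\frac{4}{3}} \left(-36\right) = 74 \frac{2 \sqrt{3}}{3} \left(-36\right) = \frac{148 \sqrt{3}}{3} \left(-36\right) = - 1776 \sqrt{3}$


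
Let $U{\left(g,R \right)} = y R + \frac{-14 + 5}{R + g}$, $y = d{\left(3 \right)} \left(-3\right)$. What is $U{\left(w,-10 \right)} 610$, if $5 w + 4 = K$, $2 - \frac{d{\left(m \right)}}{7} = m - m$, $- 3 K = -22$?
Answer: $\frac{3595035}{14} \approx 2.5679 \cdot 10^{5}$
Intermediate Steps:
$K = \frac{22}{3}$ ($K = \left(- \frac{1}{3}\right) \left(-22\right) = \frac{22}{3} \approx 7.3333$)
$d{\left(m \right)} = 14$ ($d{\left(m \right)} = 14 - 7 \left(m - m\right) = 14 - 0 = 14 + 0 = 14$)
$y = -42$ ($y = 14 \left(-3\right) = -42$)
$w = \frac{2}{3}$ ($w = - \frac{4}{5} + \frac{1}{5} \cdot \frac{22}{3} = - \frac{4}{5} + \frac{22}{15} = \frac{2}{3} \approx 0.66667$)
$U{\left(g,R \right)} = - 42 R - \frac{9}{R + g}$ ($U{\left(g,R \right)} = - 42 R + \frac{-14 + 5}{R + g} = - 42 R - \frac{9}{R + g}$)
$U{\left(w,-10 \right)} 610 = \frac{3 \left(-3 - 14 \left(-10\right)^{2} - \left(-140\right) \frac{2}{3}\right)}{-10 + \frac{2}{3}} \cdot 610 = \frac{3 \left(-3 - 1400 + \frac{280}{3}\right)}{- \frac{28}{3}} \cdot 610 = 3 \left(- \frac{3}{28}\right) \left(-3 - 1400 + \frac{280}{3}\right) 610 = 3 \left(- \frac{3}{28}\right) \left(- \frac{3929}{3}\right) 610 = \frac{11787}{28} \cdot 610 = \frac{3595035}{14}$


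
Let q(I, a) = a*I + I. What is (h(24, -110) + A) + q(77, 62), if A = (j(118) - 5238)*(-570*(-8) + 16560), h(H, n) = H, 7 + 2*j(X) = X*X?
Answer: 36341835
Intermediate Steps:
j(X) = -7/2 + X²/2 (j(X) = -7/2 + (X*X)/2 = -7/2 + X²/2)
A = 36336960 (A = ((-7/2 + (½)*118²) - 5238)*(-570*(-8) + 16560) = ((-7/2 + (½)*13924) - 5238)*(4560 + 16560) = ((-7/2 + 6962) - 5238)*21120 = (13917/2 - 5238)*21120 = (3441/2)*21120 = 36336960)
q(I, a) = I + I*a (q(I, a) = I*a + I = I + I*a)
(h(24, -110) + A) + q(77, 62) = (24 + 36336960) + 77*(1 + 62) = 36336984 + 77*63 = 36336984 + 4851 = 36341835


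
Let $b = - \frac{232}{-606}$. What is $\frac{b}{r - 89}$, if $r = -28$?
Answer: $- \frac{116}{35451} \approx -0.0032721$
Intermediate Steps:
$b = \frac{116}{303}$ ($b = \left(-232\right) \left(- \frac{1}{606}\right) = \frac{116}{303} \approx 0.38284$)
$\frac{b}{r - 89} = \frac{116}{303 \left(-28 - 89\right)} = \frac{116}{303 \left(-117\right)} = \frac{116}{303} \left(- \frac{1}{117}\right) = - \frac{116}{35451}$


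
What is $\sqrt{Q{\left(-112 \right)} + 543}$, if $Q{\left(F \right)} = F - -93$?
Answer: $2 \sqrt{131} \approx 22.891$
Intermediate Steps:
$Q{\left(F \right)} = 93 + F$ ($Q{\left(F \right)} = F + 93 = 93 + F$)
$\sqrt{Q{\left(-112 \right)} + 543} = \sqrt{\left(93 - 112\right) + 543} = \sqrt{-19 + 543} = \sqrt{524} = 2 \sqrt{131}$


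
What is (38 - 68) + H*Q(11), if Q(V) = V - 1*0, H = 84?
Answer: 894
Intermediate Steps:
Q(V) = V (Q(V) = V + 0 = V)
(38 - 68) + H*Q(11) = (38 - 68) + 84*11 = -30 + 924 = 894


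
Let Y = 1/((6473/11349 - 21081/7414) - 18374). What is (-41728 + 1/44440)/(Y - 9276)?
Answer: 955758079426105526103/212461944055499148560 ≈ 4.4985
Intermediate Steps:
Y = -84141486/1546206921211 (Y = 1/((6473*(1/11349) - 21081*1/7414) - 18374) = 1/((6473/11349 - 21081/7414) - 18374) = 1/(-191257447/84141486 - 18374) = 1/(-1546206921211/84141486) = -84141486/1546206921211 ≈ -5.4418e-5)
(-41728 + 1/44440)/(Y - 9276) = (-41728 + 1/44440)/(-84141486/1546206921211 - 9276) = (-41728 + 1/44440)/(-14342615485294722/1546206921211) = -1854392319/44440*(-1546206921211/14342615485294722) = 955758079426105526103/212461944055499148560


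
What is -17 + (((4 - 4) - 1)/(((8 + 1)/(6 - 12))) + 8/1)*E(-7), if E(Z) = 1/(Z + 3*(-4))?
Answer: -995/57 ≈ -17.456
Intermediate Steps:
E(Z) = 1/(-12 + Z) (E(Z) = 1/(Z - 12) = 1/(-12 + Z))
-17 + (((4 - 4) - 1)/(((8 + 1)/(6 - 12))) + 8/1)*E(-7) = -17 + (((4 - 4) - 1)/(((8 + 1)/(6 - 12))) + 8/1)/(-12 - 7) = -17 + ((0 - 1)/((9/(-6))) + 8*1)/(-19) = -17 + (-1/(9*(-⅙)) + 8)*(-1/19) = -17 + (-1/(-3/2) + 8)*(-1/19) = -17 + (-1*(-⅔) + 8)*(-1/19) = -17 + (⅔ + 8)*(-1/19) = -17 + (26/3)*(-1/19) = -17 - 26/57 = -995/57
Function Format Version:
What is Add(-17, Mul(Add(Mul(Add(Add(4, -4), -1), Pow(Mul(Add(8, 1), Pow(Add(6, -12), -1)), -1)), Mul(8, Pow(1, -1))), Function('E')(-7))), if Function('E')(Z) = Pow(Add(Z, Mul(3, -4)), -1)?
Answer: Rational(-995, 57) ≈ -17.456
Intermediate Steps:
Function('E')(Z) = Pow(Add(-12, Z), -1) (Function('E')(Z) = Pow(Add(Z, -12), -1) = Pow(Add(-12, Z), -1))
Add(-17, Mul(Add(Mul(Add(Add(4, -4), -1), Pow(Mul(Add(8, 1), Pow(Add(6, -12), -1)), -1)), Mul(8, Pow(1, -1))), Function('E')(-7))) = Add(-17, Mul(Add(Mul(Add(Add(4, -4), -1), Pow(Mul(Add(8, 1), Pow(Add(6, -12), -1)), -1)), Mul(8, Pow(1, -1))), Pow(Add(-12, -7), -1))) = Add(-17, Mul(Add(Mul(Add(0, -1), Pow(Mul(9, Pow(-6, -1)), -1)), Mul(8, 1)), Pow(-19, -1))) = Add(-17, Mul(Add(Mul(-1, Pow(Mul(9, Rational(-1, 6)), -1)), 8), Rational(-1, 19))) = Add(-17, Mul(Add(Mul(-1, Pow(Rational(-3, 2), -1)), 8), Rational(-1, 19))) = Add(-17, Mul(Add(Mul(-1, Rational(-2, 3)), 8), Rational(-1, 19))) = Add(-17, Mul(Add(Rational(2, 3), 8), Rational(-1, 19))) = Add(-17, Mul(Rational(26, 3), Rational(-1, 19))) = Add(-17, Rational(-26, 57)) = Rational(-995, 57)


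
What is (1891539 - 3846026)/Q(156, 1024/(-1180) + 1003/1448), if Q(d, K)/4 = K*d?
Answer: 104359833365/5834634 ≈ 17886.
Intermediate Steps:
Q(d, K) = 4*K*d (Q(d, K) = 4*(K*d) = 4*K*d)
(1891539 - 3846026)/Q(156, 1024/(-1180) + 1003/1448) = (1891539 - 3846026)/((4*(1024/(-1180) + 1003/1448)*156)) = -1954487*1/(624*(1024*(-1/1180) + 1003*(1/1448))) = -1954487*1/(624*(-256/295 + 1003/1448)) = -1954487/(4*(-74803/427160)*156) = -1954487/(-5834634/53395) = -1954487*(-53395/5834634) = 104359833365/5834634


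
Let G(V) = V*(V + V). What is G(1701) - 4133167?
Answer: 1653635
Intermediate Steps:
G(V) = 2*V² (G(V) = V*(2*V) = 2*V²)
G(1701) - 4133167 = 2*1701² - 4133167 = 2*2893401 - 4133167 = 5786802 - 4133167 = 1653635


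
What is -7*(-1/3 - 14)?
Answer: 301/3 ≈ 100.33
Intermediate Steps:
-7*(-1/3 - 14) = -7*(-43/3) = 301/3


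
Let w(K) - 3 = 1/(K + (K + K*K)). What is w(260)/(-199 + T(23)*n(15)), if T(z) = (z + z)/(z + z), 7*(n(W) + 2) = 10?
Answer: -1430527/95163640 ≈ -0.015032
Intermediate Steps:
n(W) = -4/7 (n(W) = -2 + (⅐)*10 = -2 + 10/7 = -4/7)
T(z) = 1 (T(z) = (2*z)/((2*z)) = (2*z)*(1/(2*z)) = 1)
w(K) = 3 + 1/(K² + 2*K) (w(K) = 3 + 1/(K + (K + K*K)) = 3 + 1/(K + (K + K²)) = 3 + 1/(K² + 2*K))
w(260)/(-199 + T(23)*n(15)) = ((1 + 3*260² + 6*260)/(260*(2 + 260)))/(-199 + 1*(-4/7)) = ((1/260)*(1 + 3*67600 + 1560)/262)/(-199 - 4/7) = ((1/260)*(1/262)*(1 + 202800 + 1560))/(-1397/7) = ((1/260)*(1/262)*204361)*(-7/1397) = (204361/68120)*(-7/1397) = -1430527/95163640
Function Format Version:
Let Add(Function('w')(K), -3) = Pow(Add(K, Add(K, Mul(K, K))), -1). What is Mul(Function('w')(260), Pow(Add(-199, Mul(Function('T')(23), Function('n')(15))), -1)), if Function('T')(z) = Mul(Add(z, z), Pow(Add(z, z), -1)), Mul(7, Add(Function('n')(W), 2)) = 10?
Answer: Rational(-1430527, 95163640) ≈ -0.015032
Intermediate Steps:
Function('n')(W) = Rational(-4, 7) (Function('n')(W) = Add(-2, Mul(Rational(1, 7), 10)) = Add(-2, Rational(10, 7)) = Rational(-4, 7))
Function('T')(z) = 1 (Function('T')(z) = Mul(Mul(2, z), Pow(Mul(2, z), -1)) = Mul(Mul(2, z), Mul(Rational(1, 2), Pow(z, -1))) = 1)
Function('w')(K) = Add(3, Pow(Add(Pow(K, 2), Mul(2, K)), -1)) (Function('w')(K) = Add(3, Pow(Add(K, Add(K, Mul(K, K))), -1)) = Add(3, Pow(Add(K, Add(K, Pow(K, 2))), -1)) = Add(3, Pow(Add(Pow(K, 2), Mul(2, K)), -1)))
Mul(Function('w')(260), Pow(Add(-199, Mul(Function('T')(23), Function('n')(15))), -1)) = Mul(Mul(Pow(260, -1), Pow(Add(2, 260), -1), Add(1, Mul(3, Pow(260, 2)), Mul(6, 260))), Pow(Add(-199, Mul(1, Rational(-4, 7))), -1)) = Mul(Mul(Rational(1, 260), Pow(262, -1), Add(1, Mul(3, 67600), 1560)), Pow(Add(-199, Rational(-4, 7)), -1)) = Mul(Mul(Rational(1, 260), Rational(1, 262), Add(1, 202800, 1560)), Pow(Rational(-1397, 7), -1)) = Mul(Mul(Rational(1, 260), Rational(1, 262), 204361), Rational(-7, 1397)) = Mul(Rational(204361, 68120), Rational(-7, 1397)) = Rational(-1430527, 95163640)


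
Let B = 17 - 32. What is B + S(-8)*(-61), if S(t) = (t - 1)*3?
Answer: 1632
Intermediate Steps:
B = -15
S(t) = -3 + 3*t (S(t) = (-1 + t)*3 = -3 + 3*t)
B + S(-8)*(-61) = -15 + (-3 + 3*(-8))*(-61) = -15 + (-3 - 24)*(-61) = -15 - 27*(-61) = -15 + 1647 = 1632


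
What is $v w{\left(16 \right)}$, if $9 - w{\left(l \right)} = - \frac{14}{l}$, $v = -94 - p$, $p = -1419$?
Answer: $\frac{104675}{8} \approx 13084.0$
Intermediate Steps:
$v = 1325$ ($v = -94 - -1419 = -94 + 1419 = 1325$)
$w{\left(l \right)} = 9 + \frac{14}{l}$ ($w{\left(l \right)} = 9 - - \frac{14}{l} = 9 + \frac{14}{l}$)
$v w{\left(16 \right)} = 1325 \left(9 + \frac{14}{16}\right) = 1325 \left(9 + 14 \cdot \frac{1}{16}\right) = 1325 \left(9 + \frac{7}{8}\right) = 1325 \cdot \frac{79}{8} = \frac{104675}{8}$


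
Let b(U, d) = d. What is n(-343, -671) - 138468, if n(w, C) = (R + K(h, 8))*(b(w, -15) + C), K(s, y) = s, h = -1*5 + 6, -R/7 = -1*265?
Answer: -1411684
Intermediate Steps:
R = 1855 (R = -(-7)*265 = -7*(-265) = 1855)
h = 1 (h = -5 + 6 = 1)
n(w, C) = -27840 + 1856*C (n(w, C) = (1855 + 1)*(-15 + C) = 1856*(-15 + C) = -27840 + 1856*C)
n(-343, -671) - 138468 = (-27840 + 1856*(-671)) - 138468 = (-27840 - 1245376) - 138468 = -1273216 - 138468 = -1411684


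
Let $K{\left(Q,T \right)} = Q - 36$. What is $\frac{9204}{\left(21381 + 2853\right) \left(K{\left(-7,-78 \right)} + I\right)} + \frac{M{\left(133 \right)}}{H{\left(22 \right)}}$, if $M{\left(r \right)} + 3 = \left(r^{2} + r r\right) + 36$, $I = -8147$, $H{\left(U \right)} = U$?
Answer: $\frac{45052882837}{27990270} \approx 1609.6$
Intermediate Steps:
$K{\left(Q,T \right)} = -36 + Q$
$M{\left(r \right)} = 33 + 2 r^{2}$ ($M{\left(r \right)} = -3 + \left(\left(r^{2} + r r\right) + 36\right) = -3 + \left(\left(r^{2} + r^{2}\right) + 36\right) = -3 + \left(2 r^{2} + 36\right) = -3 + \left(36 + 2 r^{2}\right) = 33 + 2 r^{2}$)
$\frac{9204}{\left(21381 + 2853\right) \left(K{\left(-7,-78 \right)} + I\right)} + \frac{M{\left(133 \right)}}{H{\left(22 \right)}} = \frac{9204}{\left(21381 + 2853\right) \left(\left(-36 - 7\right) - 8147\right)} + \frac{33 + 2 \cdot 133^{2}}{22} = \frac{9204}{24234 \left(-43 - 8147\right)} + \left(33 + 2 \cdot 17689\right) \frac{1}{22} = \frac{9204}{24234 \left(-8190\right)} + \left(33 + 35378\right) \frac{1}{22} = \frac{9204}{-198476460} + 35411 \cdot \frac{1}{22} = 9204 \left(- \frac{1}{198476460}\right) + \frac{35411}{22} = - \frac{59}{1272285} + \frac{35411}{22} = \frac{45052882837}{27990270}$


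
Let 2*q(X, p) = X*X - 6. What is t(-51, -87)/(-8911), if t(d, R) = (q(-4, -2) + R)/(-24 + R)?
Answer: -82/989121 ≈ -8.2902e-5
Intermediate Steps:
q(X, p) = -3 + X²/2 (q(X, p) = (X*X - 6)/2 = (X² - 6)/2 = (-6 + X²)/2 = -3 + X²/2)
t(d, R) = (5 + R)/(-24 + R) (t(d, R) = ((-3 + (½)*(-4)²) + R)/(-24 + R) = ((-3 + (½)*16) + R)/(-24 + R) = ((-3 + 8) + R)/(-24 + R) = (5 + R)/(-24 + R))
t(-51, -87)/(-8911) = ((5 - 87)/(-24 - 87))/(-8911) = (-82/(-111))*(-1/8911) = -1/111*(-82)*(-1/8911) = (82/111)*(-1/8911) = -82/989121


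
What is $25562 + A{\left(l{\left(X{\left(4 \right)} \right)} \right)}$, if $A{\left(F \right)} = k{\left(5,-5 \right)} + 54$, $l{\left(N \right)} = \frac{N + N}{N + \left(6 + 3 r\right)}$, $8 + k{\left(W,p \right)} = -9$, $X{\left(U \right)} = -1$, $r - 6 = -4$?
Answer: $25599$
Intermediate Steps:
$r = 2$ ($r = 6 - 4 = 2$)
$k{\left(W,p \right)} = -17$ ($k{\left(W,p \right)} = -8 - 9 = -17$)
$l{\left(N \right)} = \frac{2 N}{12 + N}$ ($l{\left(N \right)} = \frac{N + N}{N + \left(6 + 3 \cdot 2\right)} = \frac{2 N}{N + \left(6 + 6\right)} = \frac{2 N}{N + 12} = \frac{2 N}{12 + N}$)
$A{\left(F \right)} = 37$ ($A{\left(F \right)} = -17 + 54 = 37$)
$25562 + A{\left(l{\left(X{\left(4 \right)} \right)} \right)} = 25562 + 37 = 25599$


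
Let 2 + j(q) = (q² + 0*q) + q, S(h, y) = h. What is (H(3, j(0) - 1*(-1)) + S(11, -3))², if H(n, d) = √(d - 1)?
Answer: (11 + I*√2)² ≈ 119.0 + 31.113*I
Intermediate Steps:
j(q) = -2 + q + q² (j(q) = -2 + ((q² + 0*q) + q) = -2 + ((q² + 0) + q) = -2 + (q² + q) = -2 + (q + q²) = -2 + q + q²)
H(n, d) = √(-1 + d)
(H(3, j(0) - 1*(-1)) + S(11, -3))² = (√(-1 + ((-2 + 0 + 0²) - 1*(-1))) + 11)² = (√(-1 + ((-2 + 0 + 0) + 1)) + 11)² = (√(-1 + (-2 + 1)) + 11)² = (√(-1 - 1) + 11)² = (√(-2) + 11)² = (I*√2 + 11)² = (11 + I*√2)²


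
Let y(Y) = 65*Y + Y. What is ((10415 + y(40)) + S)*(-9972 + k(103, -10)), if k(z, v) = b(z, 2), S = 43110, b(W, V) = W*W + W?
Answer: 41562100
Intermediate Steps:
b(W, V) = W + W**2 (b(W, V) = W**2 + W = W + W**2)
k(z, v) = z*(1 + z)
y(Y) = 66*Y
((10415 + y(40)) + S)*(-9972 + k(103, -10)) = ((10415 + 66*40) + 43110)*(-9972 + 103*(1 + 103)) = ((10415 + 2640) + 43110)*(-9972 + 103*104) = (13055 + 43110)*(-9972 + 10712) = 56165*740 = 41562100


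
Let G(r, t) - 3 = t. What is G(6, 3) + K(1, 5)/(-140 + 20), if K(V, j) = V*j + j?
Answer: 71/12 ≈ 5.9167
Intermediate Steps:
G(r, t) = 3 + t
K(V, j) = j + V*j
G(6, 3) + K(1, 5)/(-140 + 20) = (3 + 3) + (5*(1 + 1))/(-140 + 20) = 6 + (5*2)/(-120) = 6 - 1/120*10 = 6 - 1/12 = 71/12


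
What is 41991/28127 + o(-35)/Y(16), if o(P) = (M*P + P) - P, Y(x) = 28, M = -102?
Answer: 7256367/56254 ≈ 128.99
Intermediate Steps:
o(P) = -102*P (o(P) = (-102*P + P) - P = -101*P - P = -102*P)
41991/28127 + o(-35)/Y(16) = 41991/28127 - 102*(-35)/28 = 41991*(1/28127) + 3570*(1/28) = 41991/28127 + 255/2 = 7256367/56254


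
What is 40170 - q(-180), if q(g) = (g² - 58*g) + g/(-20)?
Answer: -2679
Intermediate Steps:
q(g) = g² - 1161*g/20 (q(g) = (g² - 58*g) + g*(-1/20) = (g² - 58*g) - g/20 = g² - 1161*g/20)
40170 - q(-180) = 40170 - (-180)*(-1161 + 20*(-180))/20 = 40170 - (-180)*(-1161 - 3600)/20 = 40170 - (-180)*(-4761)/20 = 40170 - 1*42849 = 40170 - 42849 = -2679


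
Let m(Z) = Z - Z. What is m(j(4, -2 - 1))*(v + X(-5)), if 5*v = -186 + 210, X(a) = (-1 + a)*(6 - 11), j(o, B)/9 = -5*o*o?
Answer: 0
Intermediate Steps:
j(o, B) = -45*o**2 (j(o, B) = 9*(-5*o*o) = 9*(-5*o**2) = -45*o**2)
X(a) = 5 - 5*a (X(a) = (-1 + a)*(-5) = 5 - 5*a)
v = 24/5 (v = (-186 + 210)/5 = (1/5)*24 = 24/5 ≈ 4.8000)
m(Z) = 0
m(j(4, -2 - 1))*(v + X(-5)) = 0*(24/5 + (5 - 5*(-5))) = 0*(24/5 + (5 + 25)) = 0*(24/5 + 30) = 0*(174/5) = 0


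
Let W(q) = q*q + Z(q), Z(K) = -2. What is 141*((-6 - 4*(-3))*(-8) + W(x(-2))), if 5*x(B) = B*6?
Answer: -155946/25 ≈ -6237.8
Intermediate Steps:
x(B) = 6*B/5 (x(B) = (B*6)/5 = (6*B)/5 = 6*B/5)
W(q) = -2 + q² (W(q) = q*q - 2 = q² - 2 = -2 + q²)
141*((-6 - 4*(-3))*(-8) + W(x(-2))) = 141*((-6 - 4*(-3))*(-8) + (-2 + ((6/5)*(-2))²)) = 141*((-6 + 12)*(-8) + (-2 + (-12/5)²)) = 141*(6*(-8) + (-2 + 144/25)) = 141*(-48 + 94/25) = 141*(-1106/25) = -155946/25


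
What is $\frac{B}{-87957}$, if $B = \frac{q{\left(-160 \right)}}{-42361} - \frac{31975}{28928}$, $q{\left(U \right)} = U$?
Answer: $\frac{1349864495}{107784179686656} \approx 1.2524 \cdot 10^{-5}$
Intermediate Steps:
$B = - \frac{1349864495}{1225419008}$ ($B = - \frac{160}{-42361} - \frac{31975}{28928} = \left(-160\right) \left(- \frac{1}{42361}\right) - \frac{31975}{28928} = \frac{160}{42361} - \frac{31975}{28928} = - \frac{1349864495}{1225419008} \approx -1.1016$)
$\frac{B}{-87957} = - \frac{1349864495}{1225419008 \left(-87957\right)} = \left(- \frac{1349864495}{1225419008}\right) \left(- \frac{1}{87957}\right) = \frac{1349864495}{107784179686656}$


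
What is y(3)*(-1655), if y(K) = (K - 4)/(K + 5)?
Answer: 1655/8 ≈ 206.88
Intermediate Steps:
y(K) = (-4 + K)/(5 + K)
y(3)*(-1655) = ((-4 + 3)/(5 + 3))*(-1655) = (-1/8)*(-1655) = ((⅛)*(-1))*(-1655) = -⅛*(-1655) = 1655/8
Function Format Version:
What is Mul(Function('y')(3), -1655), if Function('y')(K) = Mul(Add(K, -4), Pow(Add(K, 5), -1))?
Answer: Rational(1655, 8) ≈ 206.88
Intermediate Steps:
Function('y')(K) = Mul(Pow(Add(5, K), -1), Add(-4, K)) (Function('y')(K) = Mul(Add(-4, K), Pow(Add(5, K), -1)) = Mul(Pow(Add(5, K), -1), Add(-4, K)))
Mul(Function('y')(3), -1655) = Mul(Mul(Pow(Add(5, 3), -1), Add(-4, 3)), -1655) = Mul(Mul(Pow(8, -1), -1), -1655) = Mul(Mul(Rational(1, 8), -1), -1655) = Mul(Rational(-1, 8), -1655) = Rational(1655, 8)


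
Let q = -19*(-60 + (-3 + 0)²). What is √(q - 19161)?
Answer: 4*I*√1137 ≈ 134.88*I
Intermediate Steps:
q = 969 (q = -19*(-60 + (-3)²) = -19*(-60 + 9) = -19*(-51) = 969)
√(q - 19161) = √(969 - 19161) = √(-18192) = 4*I*√1137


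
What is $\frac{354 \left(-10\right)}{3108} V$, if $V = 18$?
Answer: $- \frac{5310}{259} \approx -20.502$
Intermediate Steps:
$\frac{354 \left(-10\right)}{3108} V = \frac{354 \left(-10\right)}{3108} \cdot 18 = \left(-3540\right) \frac{1}{3108} \cdot 18 = \left(- \frac{295}{259}\right) 18 = - \frac{5310}{259}$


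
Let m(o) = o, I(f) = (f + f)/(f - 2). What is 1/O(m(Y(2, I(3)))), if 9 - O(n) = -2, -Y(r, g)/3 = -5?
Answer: 1/11 ≈ 0.090909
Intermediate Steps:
I(f) = 2*f/(-2 + f) (I(f) = (2*f)/(-2 + f) = 2*f/(-2 + f))
Y(r, g) = 15 (Y(r, g) = -3*(-5) = 15)
O(n) = 11 (O(n) = 9 - 1*(-2) = 9 + 2 = 11)
1/O(m(Y(2, I(3)))) = 1/11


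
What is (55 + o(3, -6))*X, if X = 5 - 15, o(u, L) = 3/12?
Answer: -1105/2 ≈ -552.50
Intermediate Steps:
o(u, L) = 1/4 (o(u, L) = 3*(1/12) = 1/4)
X = -10
(55 + o(3, -6))*X = (55 + 1/4)*(-10) = (221/4)*(-10) = -1105/2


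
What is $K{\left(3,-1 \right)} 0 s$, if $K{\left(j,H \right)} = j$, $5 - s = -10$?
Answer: $0$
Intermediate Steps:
$s = 15$ ($s = 5 - -10 = 5 + 10 = 15$)
$K{\left(3,-1 \right)} 0 s = 3 \cdot 0 \cdot 15 = 0 \cdot 15 = 0$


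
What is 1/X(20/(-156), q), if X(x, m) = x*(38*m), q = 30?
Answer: -13/1900 ≈ -0.0068421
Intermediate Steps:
X(x, m) = 38*m*x
1/X(20/(-156), q) = 1/(38*30*(20/(-156))) = 1/(38*30*(20*(-1/156))) = 1/(38*30*(-5/39)) = 1/(-1900/13) = -13/1900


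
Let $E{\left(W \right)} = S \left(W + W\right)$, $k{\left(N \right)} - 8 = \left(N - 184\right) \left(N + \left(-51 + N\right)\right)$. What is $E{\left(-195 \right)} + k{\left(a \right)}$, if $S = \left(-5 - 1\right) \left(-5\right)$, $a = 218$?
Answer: $1398$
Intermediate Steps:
$S = 30$ ($S = \left(-6\right) \left(-5\right) = 30$)
$k{\left(N \right)} = 8 + \left(-184 + N\right) \left(-51 + 2 N\right)$ ($k{\left(N \right)} = 8 + \left(N - 184\right) \left(N + \left(-51 + N\right)\right) = 8 + \left(-184 + N\right) \left(-51 + 2 N\right)$)
$E{\left(W \right)} = 60 W$ ($E{\left(W \right)} = 30 \left(W + W\right) = 30 \cdot 2 W = 60 W$)
$E{\left(-195 \right)} + k{\left(a \right)} = 60 \left(-195\right) + \left(9392 - 91342 + 2 \cdot 218^{2}\right) = -11700 + \left(9392 - 91342 + 2 \cdot 47524\right) = -11700 + \left(9392 - 91342 + 95048\right) = -11700 + 13098 = 1398$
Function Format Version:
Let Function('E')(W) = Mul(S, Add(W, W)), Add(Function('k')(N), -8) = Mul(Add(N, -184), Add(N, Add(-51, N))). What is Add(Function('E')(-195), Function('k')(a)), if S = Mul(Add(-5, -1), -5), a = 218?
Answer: 1398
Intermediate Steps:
S = 30 (S = Mul(-6, -5) = 30)
Function('k')(N) = Add(8, Mul(Add(-184, N), Add(-51, Mul(2, N)))) (Function('k')(N) = Add(8, Mul(Add(N, -184), Add(N, Add(-51, N)))) = Add(8, Mul(Add(-184, N), Add(-51, Mul(2, N)))))
Function('E')(W) = Mul(60, W) (Function('E')(W) = Mul(30, Add(W, W)) = Mul(30, Mul(2, W)) = Mul(60, W))
Add(Function('E')(-195), Function('k')(a)) = Add(Mul(60, -195), Add(9392, Mul(-419, 218), Mul(2, Pow(218, 2)))) = Add(-11700, Add(9392, -91342, Mul(2, 47524))) = Add(-11700, Add(9392, -91342, 95048)) = Add(-11700, 13098) = 1398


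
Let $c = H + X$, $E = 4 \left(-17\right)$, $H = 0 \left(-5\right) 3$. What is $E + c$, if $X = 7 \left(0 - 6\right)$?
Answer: $-110$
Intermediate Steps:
$H = 0$ ($H = 0 \cdot 3 = 0$)
$X = -42$ ($X = 7 \left(-6\right) = -42$)
$E = -68$
$c = -42$ ($c = 0 - 42 = -42$)
$E + c = -68 - 42 = -110$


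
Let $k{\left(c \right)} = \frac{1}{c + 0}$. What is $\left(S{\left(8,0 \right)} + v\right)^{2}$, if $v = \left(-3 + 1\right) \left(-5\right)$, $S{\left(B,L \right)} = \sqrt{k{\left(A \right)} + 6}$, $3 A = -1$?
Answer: $\left(10 + \sqrt{3}\right)^{2} \approx 137.64$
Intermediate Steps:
$A = - \frac{1}{3}$ ($A = \frac{1}{3} \left(-1\right) = - \frac{1}{3} \approx -0.33333$)
$k{\left(c \right)} = \frac{1}{c}$
$S{\left(B,L \right)} = \sqrt{3}$ ($S{\left(B,L \right)} = \sqrt{\frac{1}{- \frac{1}{3}} + 6} = \sqrt{-3 + 6} = \sqrt{3}$)
$v = 10$ ($v = \left(-2\right) \left(-5\right) = 10$)
$\left(S{\left(8,0 \right)} + v\right)^{2} = \left(\sqrt{3} + 10\right)^{2} = \left(10 + \sqrt{3}\right)^{2}$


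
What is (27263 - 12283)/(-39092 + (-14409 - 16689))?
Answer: -1498/7019 ≈ -0.21342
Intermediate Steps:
(27263 - 12283)/(-39092 + (-14409 - 16689)) = 14980/(-39092 - 31098) = 14980/(-70190) = 14980*(-1/70190) = -1498/7019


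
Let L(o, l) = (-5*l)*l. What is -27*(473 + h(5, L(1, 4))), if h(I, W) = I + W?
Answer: -10746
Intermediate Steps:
L(o, l) = -5*l²
-27*(473 + h(5, L(1, 4))) = -27*(473 + (5 - 5*4²)) = -27*(473 + (5 - 5*16)) = -27*(473 + (5 - 80)) = -27*(473 - 75) = -27*398 = -10746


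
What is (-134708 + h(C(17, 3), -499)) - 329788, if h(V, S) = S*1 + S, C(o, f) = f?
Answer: -465494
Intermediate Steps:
h(V, S) = 2*S (h(V, S) = S + S = 2*S)
(-134708 + h(C(17, 3), -499)) - 329788 = (-134708 + 2*(-499)) - 329788 = (-134708 - 998) - 329788 = -135706 - 329788 = -465494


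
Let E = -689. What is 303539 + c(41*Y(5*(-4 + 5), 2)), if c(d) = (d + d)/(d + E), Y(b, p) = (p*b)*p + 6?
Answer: 8802795/29 ≈ 3.0354e+5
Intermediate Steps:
Y(b, p) = 6 + b*p² (Y(b, p) = (b*p)*p + 6 = b*p² + 6 = 6 + b*p²)
c(d) = 2*d/(-689 + d) (c(d) = (d + d)/(d - 689) = (2*d)/(-689 + d) = 2*d/(-689 + d))
303539 + c(41*Y(5*(-4 + 5), 2)) = 303539 + 2*(41*(6 + (5*(-4 + 5))*2²))/(-689 + 41*(6 + (5*(-4 + 5))*2²)) = 303539 + 2*(41*(6 + (5*1)*4))/(-689 + 41*(6 + (5*1)*4)) = 303539 + 2*(41*(6 + 5*4))/(-689 + 41*(6 + 5*4)) = 303539 + 2*(41*(6 + 20))/(-689 + 41*(6 + 20)) = 303539 + 2*(41*26)/(-689 + 41*26) = 303539 + 2*1066/(-689 + 1066) = 303539 + 2*1066/377 = 303539 + 2*1066*(1/377) = 303539 + 164/29 = 8802795/29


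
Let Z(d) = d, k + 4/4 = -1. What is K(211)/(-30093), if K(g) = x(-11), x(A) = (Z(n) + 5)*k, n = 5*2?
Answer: 10/10031 ≈ 0.00099691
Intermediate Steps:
k = -2 (k = -1 - 1 = -2)
n = 10
x(A) = -30 (x(A) = (10 + 5)*(-2) = 15*(-2) = -30)
K(g) = -30
K(211)/(-30093) = -30/(-30093) = -30*(-1/30093) = 10/10031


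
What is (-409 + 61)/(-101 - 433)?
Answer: 58/89 ≈ 0.65169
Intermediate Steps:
(-409 + 61)/(-101 - 433) = -348/(-534) = -348*(-1/534) = 58/89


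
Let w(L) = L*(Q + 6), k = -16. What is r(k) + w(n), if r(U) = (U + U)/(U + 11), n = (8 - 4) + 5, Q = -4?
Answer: 122/5 ≈ 24.400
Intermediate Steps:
n = 9 (n = 4 + 5 = 9)
r(U) = 2*U/(11 + U) (r(U) = (2*U)/(11 + U) = 2*U/(11 + U))
w(L) = 2*L (w(L) = L*(-4 + 6) = L*2 = 2*L)
r(k) + w(n) = 2*(-16)/(11 - 16) + 2*9 = 2*(-16)/(-5) + 18 = 2*(-16)*(-⅕) + 18 = 32/5 + 18 = 122/5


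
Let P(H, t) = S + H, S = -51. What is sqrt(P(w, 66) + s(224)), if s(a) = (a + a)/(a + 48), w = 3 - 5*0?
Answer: 2*I*sqrt(3349)/17 ≈ 6.8083*I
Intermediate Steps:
w = 3 (w = 3 + 0 = 3)
P(H, t) = -51 + H
s(a) = 2*a/(48 + a) (s(a) = (2*a)/(48 + a) = 2*a/(48 + a))
sqrt(P(w, 66) + s(224)) = sqrt((-51 + 3) + 2*224/(48 + 224)) = sqrt(-48 + 2*224/272) = sqrt(-48 + 2*224*(1/272)) = sqrt(-48 + 28/17) = sqrt(-788/17) = 2*I*sqrt(3349)/17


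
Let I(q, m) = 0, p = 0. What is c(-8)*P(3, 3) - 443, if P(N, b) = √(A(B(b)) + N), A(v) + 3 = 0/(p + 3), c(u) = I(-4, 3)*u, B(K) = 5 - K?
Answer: -443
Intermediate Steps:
c(u) = 0 (c(u) = 0*u = 0)
A(v) = -3 (A(v) = -3 + 0/(0 + 3) = -3 + 0/3 = -3 + 0*(⅓) = -3 + 0 = -3)
P(N, b) = √(-3 + N)
c(-8)*P(3, 3) - 443 = 0*√(-3 + 3) - 443 = 0*√0 - 443 = 0*0 - 443 = 0 - 443 = -443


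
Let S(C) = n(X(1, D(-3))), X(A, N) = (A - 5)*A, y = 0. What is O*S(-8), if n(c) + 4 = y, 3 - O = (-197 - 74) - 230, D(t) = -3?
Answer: -2016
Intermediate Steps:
O = 504 (O = 3 - ((-197 - 74) - 230) = 3 - (-271 - 230) = 3 - 1*(-501) = 3 + 501 = 504)
X(A, N) = A*(-5 + A) (X(A, N) = (-5 + A)*A = A*(-5 + A))
n(c) = -4 (n(c) = -4 + 0 = -4)
S(C) = -4
O*S(-8) = 504*(-4) = -2016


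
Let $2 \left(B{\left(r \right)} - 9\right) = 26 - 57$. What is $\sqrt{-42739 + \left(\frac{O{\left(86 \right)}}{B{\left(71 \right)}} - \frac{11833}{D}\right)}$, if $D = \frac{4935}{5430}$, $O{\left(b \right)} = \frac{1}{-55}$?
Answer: $\frac{i \sqrt{3085446562493295}}{235235} \approx 236.13 i$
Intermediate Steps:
$O{\left(b \right)} = - \frac{1}{55}$
$D = \frac{329}{362}$ ($D = 4935 \cdot \frac{1}{5430} = \frac{329}{362} \approx 0.90884$)
$B{\left(r \right)} = - \frac{13}{2}$ ($B{\left(r \right)} = 9 + \frac{26 - 57}{2} = 9 + \frac{1}{2} \left(-31\right) = 9 - \frac{31}{2} = - \frac{13}{2}$)
$\sqrt{-42739 + \left(\frac{O{\left(86 \right)}}{B{\left(71 \right)}} - \frac{11833}{D}\right)} = \sqrt{-42739 - \left(- \frac{2}{715} + \frac{4283546}{329}\right)} = \sqrt{-42739 - \frac{3062734732}{235235}} = \sqrt{- \frac{13116443397}{235235}} = \frac{i \sqrt{3085446562493295}}{235235}$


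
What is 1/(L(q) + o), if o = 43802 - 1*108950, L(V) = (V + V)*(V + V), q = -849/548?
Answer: -75076/4890330447 ≈ -1.5352e-5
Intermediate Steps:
q = -849/548 (q = -849*1/548 = -849/548 ≈ -1.5493)
L(V) = 4*V² (L(V) = (2*V)*(2*V) = 4*V²)
o = -65148 (o = 43802 - 108950 = -65148)
1/(L(q) + o) = 1/(4*(-849/548)² - 65148) = 1/(4*(720801/300304) - 65148) = 1/(720801/75076 - 65148) = 1/(-4890330447/75076) = -75076/4890330447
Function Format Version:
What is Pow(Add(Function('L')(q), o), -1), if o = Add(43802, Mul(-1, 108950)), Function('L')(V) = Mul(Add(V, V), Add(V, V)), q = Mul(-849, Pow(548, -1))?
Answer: Rational(-75076, 4890330447) ≈ -1.5352e-5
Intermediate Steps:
q = Rational(-849, 548) (q = Mul(-849, Rational(1, 548)) = Rational(-849, 548) ≈ -1.5493)
Function('L')(V) = Mul(4, Pow(V, 2)) (Function('L')(V) = Mul(Mul(2, V), Mul(2, V)) = Mul(4, Pow(V, 2)))
o = -65148 (o = Add(43802, -108950) = -65148)
Pow(Add(Function('L')(q), o), -1) = Pow(Add(Mul(4, Pow(Rational(-849, 548), 2)), -65148), -1) = Pow(Add(Mul(4, Rational(720801, 300304)), -65148), -1) = Pow(Add(Rational(720801, 75076), -65148), -1) = Pow(Rational(-4890330447, 75076), -1) = Rational(-75076, 4890330447)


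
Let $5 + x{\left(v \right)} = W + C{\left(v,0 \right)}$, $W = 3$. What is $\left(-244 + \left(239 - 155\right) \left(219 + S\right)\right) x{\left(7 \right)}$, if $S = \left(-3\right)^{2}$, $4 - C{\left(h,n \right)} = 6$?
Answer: $-75632$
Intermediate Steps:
$C{\left(h,n \right)} = -2$ ($C{\left(h,n \right)} = 4 - 6 = -2$)
$S = 9$
$x{\left(v \right)} = -4$ ($x{\left(v \right)} = -5 + \left(3 - 2\right) = -5 + 1 = -4$)
$\left(-244 + \left(239 - 155\right) \left(219 + S\right)\right) x{\left(7 \right)} = \left(-244 + \left(239 - 155\right) \left(219 + 9\right)\right) \left(-4\right) = \left(-244 + 84 \cdot 228\right) \left(-4\right) = \left(-244 + 19152\right) \left(-4\right) = 18908 \left(-4\right) = -75632$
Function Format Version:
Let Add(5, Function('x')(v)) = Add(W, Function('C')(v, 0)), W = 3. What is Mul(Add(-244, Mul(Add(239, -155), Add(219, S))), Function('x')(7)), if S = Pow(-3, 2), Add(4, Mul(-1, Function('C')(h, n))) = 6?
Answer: -75632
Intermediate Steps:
Function('C')(h, n) = -2 (Function('C')(h, n) = Add(4, Mul(-1, 6)) = Add(4, -6) = -2)
S = 9
Function('x')(v) = -4 (Function('x')(v) = Add(-5, Add(3, -2)) = Add(-5, 1) = -4)
Mul(Add(-244, Mul(Add(239, -155), Add(219, S))), Function('x')(7)) = Mul(Add(-244, Mul(Add(239, -155), Add(219, 9))), -4) = Mul(Add(-244, Mul(84, 228)), -4) = Mul(Add(-244, 19152), -4) = Mul(18908, -4) = -75632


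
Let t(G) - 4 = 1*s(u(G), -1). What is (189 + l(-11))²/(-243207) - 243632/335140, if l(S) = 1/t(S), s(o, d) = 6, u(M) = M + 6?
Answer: -5839116017/6681015900 ≈ -0.87399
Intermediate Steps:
u(M) = 6 + M
t(G) = 10 (t(G) = 4 + 1*6 = 4 + 6 = 10)
l(S) = ⅒ (l(S) = 1/10 = ⅒)
(189 + l(-11))²/(-243207) - 243632/335140 = (189 + ⅒)²/(-243207) - 243632/335140 = (1891/10)²*(-1/243207) - 243632*1/335140 = (3575881/100)*(-1/243207) - 60908/83785 = -58621/398700 - 60908/83785 = -5839116017/6681015900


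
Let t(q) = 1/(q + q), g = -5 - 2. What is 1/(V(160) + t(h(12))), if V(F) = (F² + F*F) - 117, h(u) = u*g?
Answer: 168/8581943 ≈ 1.9576e-5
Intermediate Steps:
g = -7
h(u) = -7*u (h(u) = u*(-7) = -7*u)
V(F) = -117 + 2*F² (V(F) = (F² + F²) - 117 = 2*F² - 117 = -117 + 2*F²)
t(q) = 1/(2*q)
1/(V(160) + t(h(12))) = 1/((-117 + 2*160²) + 1/(2*((-7*12)))) = 1/((-117 + 2*25600) + (½)/(-84)) = 1/((-117 + 51200) + (½)*(-1/84)) = 1/(51083 - 1/168) = 1/(8581943/168) = 168/8581943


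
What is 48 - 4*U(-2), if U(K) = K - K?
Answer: 48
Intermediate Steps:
U(K) = 0
48 - 4*U(-2) = 48 - 4*0 = 48 + 0 = 48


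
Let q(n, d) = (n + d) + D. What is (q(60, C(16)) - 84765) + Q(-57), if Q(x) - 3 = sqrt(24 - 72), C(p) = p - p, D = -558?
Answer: -85260 + 4*I*sqrt(3) ≈ -85260.0 + 6.9282*I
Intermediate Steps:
C(p) = 0
q(n, d) = -558 + d + n (q(n, d) = (n + d) - 558 = (d + n) - 558 = -558 + d + n)
Q(x) = 3 + 4*I*sqrt(3) (Q(x) = 3 + sqrt(24 - 72) = 3 + sqrt(-48) = 3 + 4*I*sqrt(3))
(q(60, C(16)) - 84765) + Q(-57) = ((-558 + 0 + 60) - 84765) + (3 + 4*I*sqrt(3)) = (-498 - 84765) + (3 + 4*I*sqrt(3)) = -85263 + (3 + 4*I*sqrt(3)) = -85260 + 4*I*sqrt(3)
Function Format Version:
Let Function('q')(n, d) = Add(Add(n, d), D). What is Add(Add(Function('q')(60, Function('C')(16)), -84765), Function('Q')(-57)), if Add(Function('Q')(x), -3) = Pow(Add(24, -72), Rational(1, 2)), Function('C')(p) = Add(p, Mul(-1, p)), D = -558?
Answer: Add(-85260, Mul(4, I, Pow(3, Rational(1, 2)))) ≈ Add(-85260., Mul(6.9282, I))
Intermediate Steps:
Function('C')(p) = 0
Function('q')(n, d) = Add(-558, d, n) (Function('q')(n, d) = Add(Add(n, d), -558) = Add(Add(d, n), -558) = Add(-558, d, n))
Function('Q')(x) = Add(3, Mul(4, I, Pow(3, Rational(1, 2)))) (Function('Q')(x) = Add(3, Pow(Add(24, -72), Rational(1, 2))) = Add(3, Pow(-48, Rational(1, 2))) = Add(3, Mul(4, I, Pow(3, Rational(1, 2)))))
Add(Add(Function('q')(60, Function('C')(16)), -84765), Function('Q')(-57)) = Add(Add(Add(-558, 0, 60), -84765), Add(3, Mul(4, I, Pow(3, Rational(1, 2))))) = Add(Add(-498, -84765), Add(3, Mul(4, I, Pow(3, Rational(1, 2))))) = Add(-85263, Add(3, Mul(4, I, Pow(3, Rational(1, 2))))) = Add(-85260, Mul(4, I, Pow(3, Rational(1, 2))))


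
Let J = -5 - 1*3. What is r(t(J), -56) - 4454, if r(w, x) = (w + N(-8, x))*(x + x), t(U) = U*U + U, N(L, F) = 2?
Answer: -10950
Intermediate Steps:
J = -8 (J = -5 - 3 = -8)
t(U) = U + U**2 (t(U) = U**2 + U = U + U**2)
r(w, x) = 2*x*(2 + w) (r(w, x) = (w + 2)*(x + x) = (2 + w)*(2*x) = 2*x*(2 + w))
r(t(J), -56) - 4454 = 2*(-56)*(2 - 8*(1 - 8)) - 4454 = 2*(-56)*(2 - 8*(-7)) - 4454 = 2*(-56)*(2 + 56) - 4454 = 2*(-56)*58 - 4454 = -6496 - 4454 = -10950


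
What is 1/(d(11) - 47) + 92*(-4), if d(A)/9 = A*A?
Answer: -383455/1042 ≈ -368.00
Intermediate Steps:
d(A) = 9*A**2 (d(A) = 9*(A*A) = 9*A**2)
1/(d(11) - 47) + 92*(-4) = 1/(9*11**2 - 47) + 92*(-4) = 1/(9*121 - 47) - 368 = 1/(1089 - 47) - 368 = 1/1042 - 368 = -383455/1042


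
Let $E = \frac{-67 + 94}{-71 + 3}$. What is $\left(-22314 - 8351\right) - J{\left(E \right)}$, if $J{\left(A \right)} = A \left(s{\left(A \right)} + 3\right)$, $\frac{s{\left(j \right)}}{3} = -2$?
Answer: $- \frac{2085301}{68} \approx -30666.0$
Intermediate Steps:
$s{\left(j \right)} = -6$ ($s{\left(j \right)} = 3 \left(-2\right) = -6$)
$E = - \frac{27}{68}$ ($E = \frac{27}{-68} = 27 \left(- \frac{1}{68}\right) = - \frac{27}{68} \approx -0.39706$)
$J{\left(A \right)} = - 3 A$ ($J{\left(A \right)} = A \left(-6 + 3\right) = A \left(-3\right) = - 3 A$)
$\left(-22314 - 8351\right) - J{\left(E \right)} = \left(-22314 - 8351\right) - \left(-3\right) \left(- \frac{27}{68}\right) = -30665 - \frac{81}{68} = - \frac{2085301}{68}$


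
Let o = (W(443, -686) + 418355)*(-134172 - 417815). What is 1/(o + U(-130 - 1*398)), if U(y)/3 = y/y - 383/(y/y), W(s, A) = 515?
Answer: -1/231210795836 ≈ -4.3251e-12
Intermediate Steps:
o = -231210794690 (o = (515 + 418355)*(-134172 - 417815) = 418870*(-551987) = -231210794690)
U(y) = -1146 (U(y) = 3*(y/y - 383/(y/y)) = 3*(1 - 383/1) = 3*(1 - 383*1) = 3*(1 - 383) = 3*(-382) = -1146)
1/(o + U(-130 - 1*398)) = 1/(-231210794690 - 1146) = 1/(-231210795836) = -1/231210795836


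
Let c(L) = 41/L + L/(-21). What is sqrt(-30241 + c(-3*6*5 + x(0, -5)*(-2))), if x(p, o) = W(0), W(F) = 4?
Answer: I*sqrt(53337630)/42 ≈ 173.89*I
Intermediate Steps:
x(p, o) = 4
c(L) = 41/L - L/21 (c(L) = 41/L + L*(-1/21) = 41/L - L/21)
sqrt(-30241 + c(-3*6*5 + x(0, -5)*(-2))) = sqrt(-30241 + (41/(-3*6*5 + 4*(-2)) - (-3*6*5 + 4*(-2))/21)) = sqrt(-30241 + (41/(-18*5 - 8) - (-18*5 - 8)/21)) = sqrt(-30241 + (41/(-90 - 8) - (-90 - 8)/21)) = sqrt(-30241 + (41/(-98) - 1/21*(-98))) = sqrt(-30241 + (41*(-1/98) + 14/3)) = sqrt(-30241 + (-41/98 + 14/3)) = sqrt(-30241 + 1249/294) = sqrt(-8889605/294) = I*sqrt(53337630)/42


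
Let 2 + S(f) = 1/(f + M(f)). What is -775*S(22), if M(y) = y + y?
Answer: 101525/66 ≈ 1538.3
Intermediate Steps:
M(y) = 2*y
S(f) = -2 + 1/(3*f) (S(f) = -2 + 1/(f + 2*f) = -2 + 1/(3*f))
-775*S(22) = -775*(-2 + (⅓)/22) = -775*(-2 + (⅓)*(1/22)) = -775*(-2 + 1/66) = -775*(-131/66) = 101525/66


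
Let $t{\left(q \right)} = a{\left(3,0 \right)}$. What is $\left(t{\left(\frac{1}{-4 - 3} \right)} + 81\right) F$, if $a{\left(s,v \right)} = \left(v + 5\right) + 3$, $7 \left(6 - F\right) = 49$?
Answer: $-89$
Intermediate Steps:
$F = -1$ ($F = 6 - 7 = -1$)
$a{\left(s,v \right)} = 8 + v$ ($a{\left(s,v \right)} = \left(5 + v\right) + 3 = 8 + v$)
$t{\left(q \right)} = 8$ ($t{\left(q \right)} = 8 + 0 = 8$)
$\left(t{\left(\frac{1}{-4 - 3} \right)} + 81\right) F = \left(8 + 81\right) \left(-1\right) = 89 \left(-1\right) = -89$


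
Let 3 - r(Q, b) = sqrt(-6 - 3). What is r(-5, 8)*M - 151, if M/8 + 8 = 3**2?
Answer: -127 - 24*I ≈ -127.0 - 24.0*I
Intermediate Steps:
M = 8 (M = -64 + 8*3**2 = -64 + 8*9 = -64 + 72 = 8)
r(Q, b) = 3 - 3*I (r(Q, b) = 3 - sqrt(-6 - 3) = 3 - sqrt(-9) = 3 - 3*I)
r(-5, 8)*M - 151 = (3 - 3*I)*8 - 151 = (24 - 24*I) - 151 = -127 - 24*I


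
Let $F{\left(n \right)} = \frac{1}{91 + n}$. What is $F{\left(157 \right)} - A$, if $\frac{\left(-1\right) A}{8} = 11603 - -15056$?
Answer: $\frac{52891457}{248} \approx 2.1327 \cdot 10^{5}$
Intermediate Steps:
$A = -213272$ ($A = - 8 \left(11603 - -15056\right) = - 8 \left(11603 + 15056\right) = \left(-8\right) 26659 = -213272$)
$F{\left(157 \right)} - A = \frac{1}{91 + 157} - -213272 = \frac{1}{248} + 213272 = \frac{52891457}{248}$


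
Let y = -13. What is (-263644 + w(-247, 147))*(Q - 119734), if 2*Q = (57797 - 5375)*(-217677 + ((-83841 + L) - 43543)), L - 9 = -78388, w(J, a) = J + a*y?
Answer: 2950111299380348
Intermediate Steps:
w(J, a) = J - 13*a (w(J, a) = J + a*(-13) = J - 13*a)
L = -78379 (L = 9 - 78388 = -78379)
Q = -11098785840 (Q = ((57797 - 5375)*(-217677 + ((-83841 - 78379) - 43543)))/2 = (52422*(-217677 + (-162220 - 43543)))/2 = (52422*(-217677 - 205763))/2 = (52422*(-423440))/2 = (½)*(-22197571680) = -11098785840)
(-263644 + w(-247, 147))*(Q - 119734) = (-263644 + (-247 - 13*147))*(-11098785840 - 119734) = (-263644 + (-247 - 1911))*(-11098905574) = (-263644 - 2158)*(-11098905574) = -265802*(-11098905574) = 2950111299380348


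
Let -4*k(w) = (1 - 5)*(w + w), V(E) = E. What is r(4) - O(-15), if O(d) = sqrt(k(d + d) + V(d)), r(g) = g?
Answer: 4 - 5*I*sqrt(3) ≈ 4.0 - 8.6602*I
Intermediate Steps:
k(w) = 2*w (k(w) = -(1 - 5)*(w + w)/4 = -(-1)*2*w = -(-2)*w = 2*w)
O(d) = sqrt(5)*sqrt(d) (O(d) = sqrt(2*(d + d) + d) = sqrt(2*(2*d) + d) = sqrt(4*d + d) = sqrt(5*d) = sqrt(5)*sqrt(d))
r(4) - O(-15) = 4 - sqrt(5)*sqrt(-15) = 4 - sqrt(5)*I*sqrt(15) = 4 - 5*I*sqrt(3)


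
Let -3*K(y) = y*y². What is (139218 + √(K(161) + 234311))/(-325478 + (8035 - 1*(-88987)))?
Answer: -23203/38076 - I*√2602761/342684 ≈ -0.60939 - 0.0047079*I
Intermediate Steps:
K(y) = -y³/3 (K(y) = -y*y²/3 = -y³/3)
(139218 + √(K(161) + 234311))/(-325478 + (8035 - 1*(-88987))) = (139218 + √(-⅓*161³ + 234311))/(-325478 + (8035 - 1*(-88987))) = (139218 + √(-⅓*4173281 + 234311))/(-325478 + (8035 + 88987)) = (139218 + √(-4173281/3 + 234311))/(-325478 + 97022) = (139218 + √(-3470348/3))/(-228456) = (139218 + 2*I*√2602761/3)*(-1/228456) = -23203/38076 - I*√2602761/342684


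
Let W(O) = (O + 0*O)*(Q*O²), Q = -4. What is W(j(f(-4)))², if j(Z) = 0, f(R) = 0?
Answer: 0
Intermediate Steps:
W(O) = -4*O³ (W(O) = (O + 0*O)*(-4*O²) = (O + 0)*(-4*O²) = O*(-4*O²) = -4*O³)
W(j(f(-4)))² = (-4*0³)² = (-4*0)² = 0² = 0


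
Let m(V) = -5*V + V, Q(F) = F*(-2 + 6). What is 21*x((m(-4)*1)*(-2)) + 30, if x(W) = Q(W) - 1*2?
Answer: -2700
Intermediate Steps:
Q(F) = 4*F (Q(F) = F*4 = 4*F)
m(V) = -4*V
x(W) = -2 + 4*W (x(W) = 4*W - 1*2 = 4*W - 2 = -2 + 4*W)
21*x((m(-4)*1)*(-2)) + 30 = 21*(-2 + 4*((-4*(-4)*1)*(-2))) + 30 = 21*(-2 + 4*((16*1)*(-2))) + 30 = 21*(-2 + 4*(16*(-2))) + 30 = 21*(-2 + 4*(-32)) + 30 = 21*(-2 - 128) + 30 = 21*(-130) + 30 = -2730 + 30 = -2700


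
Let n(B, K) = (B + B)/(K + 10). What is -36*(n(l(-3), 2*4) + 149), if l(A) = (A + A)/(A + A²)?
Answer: -5360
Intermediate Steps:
l(A) = 2*A/(A + A²) (l(A) = (2*A)/(A + A²) = 2*A/(A + A²))
n(B, K) = 2*B/(10 + K) (n(B, K) = (2*B)/(10 + K) = 2*B/(10 + K))
-36*(n(l(-3), 2*4) + 149) = -36*(2*(2/(1 - 3))/(10 + 2*4) + 149) = -36*(2*(2/(-2))/(10 + 8) + 149) = -36*(2*(2*(-½))/18 + 149) = -36*(2*(-1)*(1/18) + 149) = -36*(-⅑ + 149) = -36*1340/9 = -5360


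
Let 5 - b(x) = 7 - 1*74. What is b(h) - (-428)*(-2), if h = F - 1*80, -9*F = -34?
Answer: -784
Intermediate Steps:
F = 34/9 (F = -1/9*(-34) = 34/9 ≈ 3.7778)
h = -686/9 (h = 34/9 - 1*80 = 34/9 - 80 = -686/9 ≈ -76.222)
b(x) = 72 (b(x) = 5 - (7 - 1*74) = 5 - (7 - 74) = 5 - 1*(-67) = 5 + 67 = 72)
b(h) - (-428)*(-2) = 72 - (-428)*(-2) = 72 - 1*856 = 72 - 856 = -784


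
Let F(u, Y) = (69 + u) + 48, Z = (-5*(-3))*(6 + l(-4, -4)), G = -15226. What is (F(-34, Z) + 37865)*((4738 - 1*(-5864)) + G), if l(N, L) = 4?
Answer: -175471552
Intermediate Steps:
Z = 150 (Z = (-5*(-3))*(6 + 4) = 15*10 = 150)
F(u, Y) = 117 + u
(F(-34, Z) + 37865)*((4738 - 1*(-5864)) + G) = ((117 - 34) + 37865)*((4738 - 1*(-5864)) - 15226) = (83 + 37865)*((4738 + 5864) - 15226) = 37948*(10602 - 15226) = 37948*(-4624) = -175471552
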